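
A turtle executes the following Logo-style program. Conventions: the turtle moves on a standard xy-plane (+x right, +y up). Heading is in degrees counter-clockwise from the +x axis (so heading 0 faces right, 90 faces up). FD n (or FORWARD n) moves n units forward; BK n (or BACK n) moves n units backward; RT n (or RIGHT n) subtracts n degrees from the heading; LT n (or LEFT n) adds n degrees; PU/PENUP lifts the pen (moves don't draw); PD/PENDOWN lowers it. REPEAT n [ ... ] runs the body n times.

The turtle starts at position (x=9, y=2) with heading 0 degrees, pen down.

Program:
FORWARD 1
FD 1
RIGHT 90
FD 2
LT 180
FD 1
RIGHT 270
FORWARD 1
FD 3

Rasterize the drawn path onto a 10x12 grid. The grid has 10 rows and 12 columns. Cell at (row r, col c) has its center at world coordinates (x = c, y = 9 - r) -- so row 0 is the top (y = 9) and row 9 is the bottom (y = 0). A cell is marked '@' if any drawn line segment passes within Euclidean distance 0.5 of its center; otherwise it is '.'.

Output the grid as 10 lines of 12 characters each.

Answer: ............
............
............
............
............
............
............
.........@@@
.......@@@@@
...........@

Derivation:
Segment 0: (9,2) -> (10,2)
Segment 1: (10,2) -> (11,2)
Segment 2: (11,2) -> (11,0)
Segment 3: (11,0) -> (11,1)
Segment 4: (11,1) -> (10,1)
Segment 5: (10,1) -> (7,1)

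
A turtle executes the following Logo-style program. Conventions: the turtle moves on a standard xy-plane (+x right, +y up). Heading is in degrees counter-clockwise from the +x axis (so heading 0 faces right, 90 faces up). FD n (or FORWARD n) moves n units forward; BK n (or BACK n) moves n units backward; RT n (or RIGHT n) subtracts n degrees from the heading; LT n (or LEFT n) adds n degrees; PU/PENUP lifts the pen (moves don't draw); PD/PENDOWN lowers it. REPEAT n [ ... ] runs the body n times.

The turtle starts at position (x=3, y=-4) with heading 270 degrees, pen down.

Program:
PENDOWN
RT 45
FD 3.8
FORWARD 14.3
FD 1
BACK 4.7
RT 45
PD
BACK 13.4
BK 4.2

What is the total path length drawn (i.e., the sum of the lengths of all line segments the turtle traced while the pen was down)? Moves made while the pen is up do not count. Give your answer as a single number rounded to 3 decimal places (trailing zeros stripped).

Answer: 41.4

Derivation:
Executing turtle program step by step:
Start: pos=(3,-4), heading=270, pen down
PD: pen down
RT 45: heading 270 -> 225
FD 3.8: (3,-4) -> (0.313,-6.687) [heading=225, draw]
FD 14.3: (0.313,-6.687) -> (-9.799,-16.799) [heading=225, draw]
FD 1: (-9.799,-16.799) -> (-10.506,-17.506) [heading=225, draw]
BK 4.7: (-10.506,-17.506) -> (-7.182,-14.182) [heading=225, draw]
RT 45: heading 225 -> 180
PD: pen down
BK 13.4: (-7.182,-14.182) -> (6.218,-14.182) [heading=180, draw]
BK 4.2: (6.218,-14.182) -> (10.418,-14.182) [heading=180, draw]
Final: pos=(10.418,-14.182), heading=180, 6 segment(s) drawn

Segment lengths:
  seg 1: (3,-4) -> (0.313,-6.687), length = 3.8
  seg 2: (0.313,-6.687) -> (-9.799,-16.799), length = 14.3
  seg 3: (-9.799,-16.799) -> (-10.506,-17.506), length = 1
  seg 4: (-10.506,-17.506) -> (-7.182,-14.182), length = 4.7
  seg 5: (-7.182,-14.182) -> (6.218,-14.182), length = 13.4
  seg 6: (6.218,-14.182) -> (10.418,-14.182), length = 4.2
Total = 41.4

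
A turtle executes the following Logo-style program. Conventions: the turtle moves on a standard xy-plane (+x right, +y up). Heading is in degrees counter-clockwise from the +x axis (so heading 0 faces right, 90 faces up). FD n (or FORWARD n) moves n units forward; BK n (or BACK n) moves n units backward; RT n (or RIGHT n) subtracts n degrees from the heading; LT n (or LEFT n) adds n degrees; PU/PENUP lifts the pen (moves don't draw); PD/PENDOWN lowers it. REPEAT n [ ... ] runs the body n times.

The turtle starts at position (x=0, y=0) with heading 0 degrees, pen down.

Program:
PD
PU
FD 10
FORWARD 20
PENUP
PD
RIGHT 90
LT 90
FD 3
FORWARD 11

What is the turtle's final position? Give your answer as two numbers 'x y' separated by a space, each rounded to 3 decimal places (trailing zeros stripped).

Answer: 44 0

Derivation:
Executing turtle program step by step:
Start: pos=(0,0), heading=0, pen down
PD: pen down
PU: pen up
FD 10: (0,0) -> (10,0) [heading=0, move]
FD 20: (10,0) -> (30,0) [heading=0, move]
PU: pen up
PD: pen down
RT 90: heading 0 -> 270
LT 90: heading 270 -> 0
FD 3: (30,0) -> (33,0) [heading=0, draw]
FD 11: (33,0) -> (44,0) [heading=0, draw]
Final: pos=(44,0), heading=0, 2 segment(s) drawn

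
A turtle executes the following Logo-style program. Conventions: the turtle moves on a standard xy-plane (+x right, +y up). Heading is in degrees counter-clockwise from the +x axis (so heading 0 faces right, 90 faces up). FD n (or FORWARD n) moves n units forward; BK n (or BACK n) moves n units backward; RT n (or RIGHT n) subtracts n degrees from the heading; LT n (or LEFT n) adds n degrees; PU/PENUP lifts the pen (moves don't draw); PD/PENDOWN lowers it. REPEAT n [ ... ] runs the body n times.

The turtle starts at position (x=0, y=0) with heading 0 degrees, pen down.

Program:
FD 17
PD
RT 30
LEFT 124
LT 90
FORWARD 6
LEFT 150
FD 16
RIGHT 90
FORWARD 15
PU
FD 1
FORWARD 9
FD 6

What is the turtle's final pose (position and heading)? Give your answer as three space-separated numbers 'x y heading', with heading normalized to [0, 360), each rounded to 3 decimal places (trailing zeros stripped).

Answer: 11.806 -35.295 244

Derivation:
Executing turtle program step by step:
Start: pos=(0,0), heading=0, pen down
FD 17: (0,0) -> (17,0) [heading=0, draw]
PD: pen down
RT 30: heading 0 -> 330
LT 124: heading 330 -> 94
LT 90: heading 94 -> 184
FD 6: (17,0) -> (11.015,-0.419) [heading=184, draw]
LT 150: heading 184 -> 334
FD 16: (11.015,-0.419) -> (25.395,-7.432) [heading=334, draw]
RT 90: heading 334 -> 244
FD 15: (25.395,-7.432) -> (18.82,-20.914) [heading=244, draw]
PU: pen up
FD 1: (18.82,-20.914) -> (18.381,-21.813) [heading=244, move]
FD 9: (18.381,-21.813) -> (14.436,-29.902) [heading=244, move]
FD 6: (14.436,-29.902) -> (11.806,-35.295) [heading=244, move]
Final: pos=(11.806,-35.295), heading=244, 4 segment(s) drawn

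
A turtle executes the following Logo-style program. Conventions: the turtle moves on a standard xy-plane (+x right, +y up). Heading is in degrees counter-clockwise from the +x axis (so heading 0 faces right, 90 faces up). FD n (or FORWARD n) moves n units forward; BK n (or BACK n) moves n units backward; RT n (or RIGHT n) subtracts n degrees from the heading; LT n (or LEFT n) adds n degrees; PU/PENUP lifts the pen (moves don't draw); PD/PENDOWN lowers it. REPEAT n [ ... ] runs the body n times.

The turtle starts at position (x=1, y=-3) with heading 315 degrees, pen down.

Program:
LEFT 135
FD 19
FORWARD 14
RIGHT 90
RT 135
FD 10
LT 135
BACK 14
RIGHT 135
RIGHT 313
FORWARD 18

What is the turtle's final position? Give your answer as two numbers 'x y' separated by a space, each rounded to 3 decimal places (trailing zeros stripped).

Answer: -19.443 4.94

Derivation:
Executing turtle program step by step:
Start: pos=(1,-3), heading=315, pen down
LT 135: heading 315 -> 90
FD 19: (1,-3) -> (1,16) [heading=90, draw]
FD 14: (1,16) -> (1,30) [heading=90, draw]
RT 90: heading 90 -> 0
RT 135: heading 0 -> 225
FD 10: (1,30) -> (-6.071,22.929) [heading=225, draw]
LT 135: heading 225 -> 0
BK 14: (-6.071,22.929) -> (-20.071,22.929) [heading=0, draw]
RT 135: heading 0 -> 225
RT 313: heading 225 -> 272
FD 18: (-20.071,22.929) -> (-19.443,4.94) [heading=272, draw]
Final: pos=(-19.443,4.94), heading=272, 5 segment(s) drawn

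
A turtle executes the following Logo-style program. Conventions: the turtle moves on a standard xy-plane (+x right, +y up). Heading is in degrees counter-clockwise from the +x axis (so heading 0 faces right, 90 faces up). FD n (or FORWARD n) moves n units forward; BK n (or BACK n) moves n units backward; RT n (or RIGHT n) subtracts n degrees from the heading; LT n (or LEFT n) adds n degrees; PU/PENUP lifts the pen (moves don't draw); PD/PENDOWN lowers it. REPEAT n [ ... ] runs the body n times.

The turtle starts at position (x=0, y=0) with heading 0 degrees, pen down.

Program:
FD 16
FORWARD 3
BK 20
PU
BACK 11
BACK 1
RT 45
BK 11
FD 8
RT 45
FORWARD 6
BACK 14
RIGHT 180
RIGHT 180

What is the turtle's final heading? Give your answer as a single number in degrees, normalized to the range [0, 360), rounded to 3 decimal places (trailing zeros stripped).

Executing turtle program step by step:
Start: pos=(0,0), heading=0, pen down
FD 16: (0,0) -> (16,0) [heading=0, draw]
FD 3: (16,0) -> (19,0) [heading=0, draw]
BK 20: (19,0) -> (-1,0) [heading=0, draw]
PU: pen up
BK 11: (-1,0) -> (-12,0) [heading=0, move]
BK 1: (-12,0) -> (-13,0) [heading=0, move]
RT 45: heading 0 -> 315
BK 11: (-13,0) -> (-20.778,7.778) [heading=315, move]
FD 8: (-20.778,7.778) -> (-15.121,2.121) [heading=315, move]
RT 45: heading 315 -> 270
FD 6: (-15.121,2.121) -> (-15.121,-3.879) [heading=270, move]
BK 14: (-15.121,-3.879) -> (-15.121,10.121) [heading=270, move]
RT 180: heading 270 -> 90
RT 180: heading 90 -> 270
Final: pos=(-15.121,10.121), heading=270, 3 segment(s) drawn

Answer: 270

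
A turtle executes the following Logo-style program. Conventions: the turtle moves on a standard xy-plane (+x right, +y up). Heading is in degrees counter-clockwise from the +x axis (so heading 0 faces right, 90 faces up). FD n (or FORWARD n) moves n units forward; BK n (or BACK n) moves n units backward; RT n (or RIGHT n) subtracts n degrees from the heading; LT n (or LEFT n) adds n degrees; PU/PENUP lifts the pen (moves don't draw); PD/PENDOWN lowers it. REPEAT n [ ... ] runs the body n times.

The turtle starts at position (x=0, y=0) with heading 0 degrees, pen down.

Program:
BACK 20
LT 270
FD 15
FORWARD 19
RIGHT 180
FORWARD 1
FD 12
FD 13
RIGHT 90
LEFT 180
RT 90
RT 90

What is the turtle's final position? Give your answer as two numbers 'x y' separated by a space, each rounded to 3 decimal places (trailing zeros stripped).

Answer: -20 -8

Derivation:
Executing turtle program step by step:
Start: pos=(0,0), heading=0, pen down
BK 20: (0,0) -> (-20,0) [heading=0, draw]
LT 270: heading 0 -> 270
FD 15: (-20,0) -> (-20,-15) [heading=270, draw]
FD 19: (-20,-15) -> (-20,-34) [heading=270, draw]
RT 180: heading 270 -> 90
FD 1: (-20,-34) -> (-20,-33) [heading=90, draw]
FD 12: (-20,-33) -> (-20,-21) [heading=90, draw]
FD 13: (-20,-21) -> (-20,-8) [heading=90, draw]
RT 90: heading 90 -> 0
LT 180: heading 0 -> 180
RT 90: heading 180 -> 90
RT 90: heading 90 -> 0
Final: pos=(-20,-8), heading=0, 6 segment(s) drawn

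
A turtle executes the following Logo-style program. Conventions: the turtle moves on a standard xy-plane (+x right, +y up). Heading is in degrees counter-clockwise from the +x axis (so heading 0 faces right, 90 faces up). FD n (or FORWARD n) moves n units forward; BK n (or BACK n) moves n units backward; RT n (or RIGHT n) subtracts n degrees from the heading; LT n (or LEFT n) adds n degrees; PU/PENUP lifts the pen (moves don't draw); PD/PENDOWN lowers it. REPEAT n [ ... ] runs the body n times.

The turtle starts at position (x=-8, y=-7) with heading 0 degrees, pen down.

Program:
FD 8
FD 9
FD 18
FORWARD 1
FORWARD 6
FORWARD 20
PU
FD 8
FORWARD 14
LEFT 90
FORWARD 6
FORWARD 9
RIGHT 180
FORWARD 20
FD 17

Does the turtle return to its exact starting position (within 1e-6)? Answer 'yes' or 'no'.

Executing turtle program step by step:
Start: pos=(-8,-7), heading=0, pen down
FD 8: (-8,-7) -> (0,-7) [heading=0, draw]
FD 9: (0,-7) -> (9,-7) [heading=0, draw]
FD 18: (9,-7) -> (27,-7) [heading=0, draw]
FD 1: (27,-7) -> (28,-7) [heading=0, draw]
FD 6: (28,-7) -> (34,-7) [heading=0, draw]
FD 20: (34,-7) -> (54,-7) [heading=0, draw]
PU: pen up
FD 8: (54,-7) -> (62,-7) [heading=0, move]
FD 14: (62,-7) -> (76,-7) [heading=0, move]
LT 90: heading 0 -> 90
FD 6: (76,-7) -> (76,-1) [heading=90, move]
FD 9: (76,-1) -> (76,8) [heading=90, move]
RT 180: heading 90 -> 270
FD 20: (76,8) -> (76,-12) [heading=270, move]
FD 17: (76,-12) -> (76,-29) [heading=270, move]
Final: pos=(76,-29), heading=270, 6 segment(s) drawn

Start position: (-8, -7)
Final position: (76, -29)
Distance = 86.833; >= 1e-6 -> NOT closed

Answer: no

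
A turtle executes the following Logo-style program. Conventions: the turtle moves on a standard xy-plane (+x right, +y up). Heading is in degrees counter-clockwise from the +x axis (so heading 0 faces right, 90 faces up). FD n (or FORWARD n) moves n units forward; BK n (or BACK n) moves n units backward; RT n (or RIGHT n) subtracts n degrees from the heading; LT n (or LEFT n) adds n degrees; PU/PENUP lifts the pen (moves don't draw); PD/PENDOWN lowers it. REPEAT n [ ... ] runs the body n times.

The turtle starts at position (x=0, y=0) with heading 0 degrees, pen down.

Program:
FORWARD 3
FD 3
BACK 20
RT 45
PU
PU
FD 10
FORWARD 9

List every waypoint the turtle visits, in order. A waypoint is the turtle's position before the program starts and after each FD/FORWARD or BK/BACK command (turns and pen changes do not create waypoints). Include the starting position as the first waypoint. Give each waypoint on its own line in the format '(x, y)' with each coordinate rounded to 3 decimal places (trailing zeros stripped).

Answer: (0, 0)
(3, 0)
(6, 0)
(-14, 0)
(-6.929, -7.071)
(-0.565, -13.435)

Derivation:
Executing turtle program step by step:
Start: pos=(0,0), heading=0, pen down
FD 3: (0,0) -> (3,0) [heading=0, draw]
FD 3: (3,0) -> (6,0) [heading=0, draw]
BK 20: (6,0) -> (-14,0) [heading=0, draw]
RT 45: heading 0 -> 315
PU: pen up
PU: pen up
FD 10: (-14,0) -> (-6.929,-7.071) [heading=315, move]
FD 9: (-6.929,-7.071) -> (-0.565,-13.435) [heading=315, move]
Final: pos=(-0.565,-13.435), heading=315, 3 segment(s) drawn
Waypoints (6 total):
(0, 0)
(3, 0)
(6, 0)
(-14, 0)
(-6.929, -7.071)
(-0.565, -13.435)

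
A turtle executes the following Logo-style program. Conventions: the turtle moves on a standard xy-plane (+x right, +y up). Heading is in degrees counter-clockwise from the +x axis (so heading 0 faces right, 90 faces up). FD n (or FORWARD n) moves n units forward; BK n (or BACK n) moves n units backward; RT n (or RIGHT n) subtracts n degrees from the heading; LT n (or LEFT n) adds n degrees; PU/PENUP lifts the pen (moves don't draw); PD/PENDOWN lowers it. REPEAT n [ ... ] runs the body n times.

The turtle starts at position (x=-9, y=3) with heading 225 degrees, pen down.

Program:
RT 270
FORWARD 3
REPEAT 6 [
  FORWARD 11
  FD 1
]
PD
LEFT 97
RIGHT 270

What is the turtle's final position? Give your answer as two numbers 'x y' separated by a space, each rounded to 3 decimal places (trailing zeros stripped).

Executing turtle program step by step:
Start: pos=(-9,3), heading=225, pen down
RT 270: heading 225 -> 315
FD 3: (-9,3) -> (-6.879,0.879) [heading=315, draw]
REPEAT 6 [
  -- iteration 1/6 --
  FD 11: (-6.879,0.879) -> (0.899,-6.899) [heading=315, draw]
  FD 1: (0.899,-6.899) -> (1.607,-7.607) [heading=315, draw]
  -- iteration 2/6 --
  FD 11: (1.607,-7.607) -> (9.385,-15.385) [heading=315, draw]
  FD 1: (9.385,-15.385) -> (10.092,-16.092) [heading=315, draw]
  -- iteration 3/6 --
  FD 11: (10.092,-16.092) -> (17.87,-23.87) [heading=315, draw]
  FD 1: (17.87,-23.87) -> (18.577,-24.577) [heading=315, draw]
  -- iteration 4/6 --
  FD 11: (18.577,-24.577) -> (26.355,-32.355) [heading=315, draw]
  FD 1: (26.355,-32.355) -> (27.062,-33.062) [heading=315, draw]
  -- iteration 5/6 --
  FD 11: (27.062,-33.062) -> (34.841,-40.841) [heading=315, draw]
  FD 1: (34.841,-40.841) -> (35.548,-41.548) [heading=315, draw]
  -- iteration 6/6 --
  FD 11: (35.548,-41.548) -> (43.326,-49.326) [heading=315, draw]
  FD 1: (43.326,-49.326) -> (44.033,-50.033) [heading=315, draw]
]
PD: pen down
LT 97: heading 315 -> 52
RT 270: heading 52 -> 142
Final: pos=(44.033,-50.033), heading=142, 13 segment(s) drawn

Answer: 44.033 -50.033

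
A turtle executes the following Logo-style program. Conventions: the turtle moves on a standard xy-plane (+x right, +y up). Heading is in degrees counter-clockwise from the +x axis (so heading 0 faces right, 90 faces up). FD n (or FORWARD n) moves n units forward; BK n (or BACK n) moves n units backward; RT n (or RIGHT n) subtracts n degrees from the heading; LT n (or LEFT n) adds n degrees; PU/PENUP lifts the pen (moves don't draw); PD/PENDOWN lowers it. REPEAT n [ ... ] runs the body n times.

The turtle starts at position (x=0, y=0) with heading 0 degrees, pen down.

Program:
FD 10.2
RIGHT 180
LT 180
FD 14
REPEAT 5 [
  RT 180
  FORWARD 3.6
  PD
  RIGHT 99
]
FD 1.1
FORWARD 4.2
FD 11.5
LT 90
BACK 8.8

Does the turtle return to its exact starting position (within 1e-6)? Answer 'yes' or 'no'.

Answer: no

Derivation:
Executing turtle program step by step:
Start: pos=(0,0), heading=0, pen down
FD 10.2: (0,0) -> (10.2,0) [heading=0, draw]
RT 180: heading 0 -> 180
LT 180: heading 180 -> 0
FD 14: (10.2,0) -> (24.2,0) [heading=0, draw]
REPEAT 5 [
  -- iteration 1/5 --
  RT 180: heading 0 -> 180
  FD 3.6: (24.2,0) -> (20.6,0) [heading=180, draw]
  PD: pen down
  RT 99: heading 180 -> 81
  -- iteration 2/5 --
  RT 180: heading 81 -> 261
  FD 3.6: (20.6,0) -> (20.037,-3.556) [heading=261, draw]
  PD: pen down
  RT 99: heading 261 -> 162
  -- iteration 3/5 --
  RT 180: heading 162 -> 342
  FD 3.6: (20.037,-3.556) -> (23.461,-4.668) [heading=342, draw]
  PD: pen down
  RT 99: heading 342 -> 243
  -- iteration 4/5 --
  RT 180: heading 243 -> 63
  FD 3.6: (23.461,-4.668) -> (25.095,-1.461) [heading=63, draw]
  PD: pen down
  RT 99: heading 63 -> 324
  -- iteration 5/5 --
  RT 180: heading 324 -> 144
  FD 3.6: (25.095,-1.461) -> (22.183,0.656) [heading=144, draw]
  PD: pen down
  RT 99: heading 144 -> 45
]
FD 1.1: (22.183,0.656) -> (22.96,1.433) [heading=45, draw]
FD 4.2: (22.96,1.433) -> (25.93,4.403) [heading=45, draw]
FD 11.5: (25.93,4.403) -> (34.062,12.535) [heading=45, draw]
LT 90: heading 45 -> 135
BK 8.8: (34.062,12.535) -> (40.284,6.312) [heading=135, draw]
Final: pos=(40.284,6.312), heading=135, 11 segment(s) drawn

Start position: (0, 0)
Final position: (40.284, 6.312)
Distance = 40.776; >= 1e-6 -> NOT closed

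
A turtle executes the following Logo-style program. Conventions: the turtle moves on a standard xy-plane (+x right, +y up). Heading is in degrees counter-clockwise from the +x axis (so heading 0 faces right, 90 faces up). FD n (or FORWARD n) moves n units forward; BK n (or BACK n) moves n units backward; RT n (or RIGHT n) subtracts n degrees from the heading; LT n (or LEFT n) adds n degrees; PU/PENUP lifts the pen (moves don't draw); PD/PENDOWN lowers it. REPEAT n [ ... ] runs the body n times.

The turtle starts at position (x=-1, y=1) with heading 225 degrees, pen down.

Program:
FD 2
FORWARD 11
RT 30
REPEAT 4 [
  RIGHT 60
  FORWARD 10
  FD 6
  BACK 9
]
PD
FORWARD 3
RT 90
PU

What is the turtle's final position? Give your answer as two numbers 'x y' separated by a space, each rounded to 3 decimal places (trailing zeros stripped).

Answer: 0.502 -1.74

Derivation:
Executing turtle program step by step:
Start: pos=(-1,1), heading=225, pen down
FD 2: (-1,1) -> (-2.414,-0.414) [heading=225, draw]
FD 11: (-2.414,-0.414) -> (-10.192,-8.192) [heading=225, draw]
RT 30: heading 225 -> 195
REPEAT 4 [
  -- iteration 1/4 --
  RT 60: heading 195 -> 135
  FD 10: (-10.192,-8.192) -> (-17.263,-1.121) [heading=135, draw]
  FD 6: (-17.263,-1.121) -> (-21.506,3.121) [heading=135, draw]
  BK 9: (-21.506,3.121) -> (-15.142,-3.243) [heading=135, draw]
  -- iteration 2/4 --
  RT 60: heading 135 -> 75
  FD 10: (-15.142,-3.243) -> (-12.554,6.417) [heading=75, draw]
  FD 6: (-12.554,6.417) -> (-11.001,12.212) [heading=75, draw]
  BK 9: (-11.001,12.212) -> (-13.33,3.519) [heading=75, draw]
  -- iteration 3/4 --
  RT 60: heading 75 -> 15
  FD 10: (-13.33,3.519) -> (-3.671,6.107) [heading=15, draw]
  FD 6: (-3.671,6.107) -> (2.124,7.66) [heading=15, draw]
  BK 9: (2.124,7.66) -> (-6.569,5.331) [heading=15, draw]
  -- iteration 4/4 --
  RT 60: heading 15 -> 315
  FD 10: (-6.569,5.331) -> (0.502,-1.74) [heading=315, draw]
  FD 6: (0.502,-1.74) -> (4.745,-5.983) [heading=315, draw]
  BK 9: (4.745,-5.983) -> (-1.619,0.381) [heading=315, draw]
]
PD: pen down
FD 3: (-1.619,0.381) -> (0.502,-1.74) [heading=315, draw]
RT 90: heading 315 -> 225
PU: pen up
Final: pos=(0.502,-1.74), heading=225, 15 segment(s) drawn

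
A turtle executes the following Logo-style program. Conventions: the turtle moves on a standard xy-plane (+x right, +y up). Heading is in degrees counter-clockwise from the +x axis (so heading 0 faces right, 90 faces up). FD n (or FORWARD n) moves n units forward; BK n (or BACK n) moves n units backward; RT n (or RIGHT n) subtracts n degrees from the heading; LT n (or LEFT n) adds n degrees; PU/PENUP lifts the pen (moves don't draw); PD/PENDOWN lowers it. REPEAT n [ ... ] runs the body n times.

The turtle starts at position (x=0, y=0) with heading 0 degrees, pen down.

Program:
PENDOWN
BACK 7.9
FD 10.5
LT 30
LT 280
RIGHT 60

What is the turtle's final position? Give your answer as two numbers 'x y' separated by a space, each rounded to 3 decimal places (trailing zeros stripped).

Executing turtle program step by step:
Start: pos=(0,0), heading=0, pen down
PD: pen down
BK 7.9: (0,0) -> (-7.9,0) [heading=0, draw]
FD 10.5: (-7.9,0) -> (2.6,0) [heading=0, draw]
LT 30: heading 0 -> 30
LT 280: heading 30 -> 310
RT 60: heading 310 -> 250
Final: pos=(2.6,0), heading=250, 2 segment(s) drawn

Answer: 2.6 0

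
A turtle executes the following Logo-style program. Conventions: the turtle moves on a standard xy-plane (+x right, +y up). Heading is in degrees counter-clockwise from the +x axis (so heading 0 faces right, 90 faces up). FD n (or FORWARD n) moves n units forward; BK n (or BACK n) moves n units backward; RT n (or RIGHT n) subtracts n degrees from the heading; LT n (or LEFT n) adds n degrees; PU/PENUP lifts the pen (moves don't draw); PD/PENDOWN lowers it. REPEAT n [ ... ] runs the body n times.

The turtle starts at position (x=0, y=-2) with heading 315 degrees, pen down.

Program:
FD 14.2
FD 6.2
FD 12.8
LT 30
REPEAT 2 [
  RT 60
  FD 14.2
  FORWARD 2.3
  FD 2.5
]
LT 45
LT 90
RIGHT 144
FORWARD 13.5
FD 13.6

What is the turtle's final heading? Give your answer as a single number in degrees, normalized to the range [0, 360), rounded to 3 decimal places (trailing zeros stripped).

Answer: 216

Derivation:
Executing turtle program step by step:
Start: pos=(0,-2), heading=315, pen down
FD 14.2: (0,-2) -> (10.041,-12.041) [heading=315, draw]
FD 6.2: (10.041,-12.041) -> (14.425,-16.425) [heading=315, draw]
FD 12.8: (14.425,-16.425) -> (23.476,-25.476) [heading=315, draw]
LT 30: heading 315 -> 345
REPEAT 2 [
  -- iteration 1/2 --
  RT 60: heading 345 -> 285
  FD 14.2: (23.476,-25.476) -> (27.151,-39.192) [heading=285, draw]
  FD 2.3: (27.151,-39.192) -> (27.746,-41.414) [heading=285, draw]
  FD 2.5: (27.746,-41.414) -> (28.394,-43.829) [heading=285, draw]
  -- iteration 2/2 --
  RT 60: heading 285 -> 225
  FD 14.2: (28.394,-43.829) -> (18.353,-53.869) [heading=225, draw]
  FD 2.3: (18.353,-53.869) -> (16.726,-55.496) [heading=225, draw]
  FD 2.5: (16.726,-55.496) -> (14.958,-57.264) [heading=225, draw]
]
LT 45: heading 225 -> 270
LT 90: heading 270 -> 0
RT 144: heading 0 -> 216
FD 13.5: (14.958,-57.264) -> (4.037,-65.199) [heading=216, draw]
FD 13.6: (4.037,-65.199) -> (-6.966,-73.193) [heading=216, draw]
Final: pos=(-6.966,-73.193), heading=216, 11 segment(s) drawn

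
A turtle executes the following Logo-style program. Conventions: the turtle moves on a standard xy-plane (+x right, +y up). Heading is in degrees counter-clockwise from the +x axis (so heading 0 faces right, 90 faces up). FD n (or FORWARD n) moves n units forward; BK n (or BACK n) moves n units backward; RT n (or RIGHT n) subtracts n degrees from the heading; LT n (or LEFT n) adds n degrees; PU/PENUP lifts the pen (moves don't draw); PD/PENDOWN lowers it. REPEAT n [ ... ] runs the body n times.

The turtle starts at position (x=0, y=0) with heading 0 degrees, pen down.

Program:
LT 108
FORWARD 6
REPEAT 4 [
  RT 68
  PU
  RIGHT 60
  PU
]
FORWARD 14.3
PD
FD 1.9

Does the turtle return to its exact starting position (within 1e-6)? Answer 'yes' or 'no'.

Answer: no

Derivation:
Executing turtle program step by step:
Start: pos=(0,0), heading=0, pen down
LT 108: heading 0 -> 108
FD 6: (0,0) -> (-1.854,5.706) [heading=108, draw]
REPEAT 4 [
  -- iteration 1/4 --
  RT 68: heading 108 -> 40
  PU: pen up
  RT 60: heading 40 -> 340
  PU: pen up
  -- iteration 2/4 --
  RT 68: heading 340 -> 272
  PU: pen up
  RT 60: heading 272 -> 212
  PU: pen up
  -- iteration 3/4 --
  RT 68: heading 212 -> 144
  PU: pen up
  RT 60: heading 144 -> 84
  PU: pen up
  -- iteration 4/4 --
  RT 68: heading 84 -> 16
  PU: pen up
  RT 60: heading 16 -> 316
  PU: pen up
]
FD 14.3: (-1.854,5.706) -> (8.432,-4.227) [heading=316, move]
PD: pen down
FD 1.9: (8.432,-4.227) -> (9.799,-5.547) [heading=316, draw]
Final: pos=(9.799,-5.547), heading=316, 2 segment(s) drawn

Start position: (0, 0)
Final position: (9.799, -5.547)
Distance = 11.26; >= 1e-6 -> NOT closed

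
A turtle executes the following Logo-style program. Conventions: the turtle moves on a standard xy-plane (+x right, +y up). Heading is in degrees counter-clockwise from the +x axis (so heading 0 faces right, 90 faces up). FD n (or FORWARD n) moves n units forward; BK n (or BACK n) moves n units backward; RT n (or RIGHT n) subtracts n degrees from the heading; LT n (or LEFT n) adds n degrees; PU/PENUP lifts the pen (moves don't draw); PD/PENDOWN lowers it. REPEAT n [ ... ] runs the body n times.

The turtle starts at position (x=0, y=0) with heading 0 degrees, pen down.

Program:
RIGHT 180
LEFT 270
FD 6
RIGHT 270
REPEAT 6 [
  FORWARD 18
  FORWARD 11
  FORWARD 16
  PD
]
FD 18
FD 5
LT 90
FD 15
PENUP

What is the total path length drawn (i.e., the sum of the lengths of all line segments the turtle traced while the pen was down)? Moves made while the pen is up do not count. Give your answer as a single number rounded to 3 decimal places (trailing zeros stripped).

Answer: 314

Derivation:
Executing turtle program step by step:
Start: pos=(0,0), heading=0, pen down
RT 180: heading 0 -> 180
LT 270: heading 180 -> 90
FD 6: (0,0) -> (0,6) [heading=90, draw]
RT 270: heading 90 -> 180
REPEAT 6 [
  -- iteration 1/6 --
  FD 18: (0,6) -> (-18,6) [heading=180, draw]
  FD 11: (-18,6) -> (-29,6) [heading=180, draw]
  FD 16: (-29,6) -> (-45,6) [heading=180, draw]
  PD: pen down
  -- iteration 2/6 --
  FD 18: (-45,6) -> (-63,6) [heading=180, draw]
  FD 11: (-63,6) -> (-74,6) [heading=180, draw]
  FD 16: (-74,6) -> (-90,6) [heading=180, draw]
  PD: pen down
  -- iteration 3/6 --
  FD 18: (-90,6) -> (-108,6) [heading=180, draw]
  FD 11: (-108,6) -> (-119,6) [heading=180, draw]
  FD 16: (-119,6) -> (-135,6) [heading=180, draw]
  PD: pen down
  -- iteration 4/6 --
  FD 18: (-135,6) -> (-153,6) [heading=180, draw]
  FD 11: (-153,6) -> (-164,6) [heading=180, draw]
  FD 16: (-164,6) -> (-180,6) [heading=180, draw]
  PD: pen down
  -- iteration 5/6 --
  FD 18: (-180,6) -> (-198,6) [heading=180, draw]
  FD 11: (-198,6) -> (-209,6) [heading=180, draw]
  FD 16: (-209,6) -> (-225,6) [heading=180, draw]
  PD: pen down
  -- iteration 6/6 --
  FD 18: (-225,6) -> (-243,6) [heading=180, draw]
  FD 11: (-243,6) -> (-254,6) [heading=180, draw]
  FD 16: (-254,6) -> (-270,6) [heading=180, draw]
  PD: pen down
]
FD 18: (-270,6) -> (-288,6) [heading=180, draw]
FD 5: (-288,6) -> (-293,6) [heading=180, draw]
LT 90: heading 180 -> 270
FD 15: (-293,6) -> (-293,-9) [heading=270, draw]
PU: pen up
Final: pos=(-293,-9), heading=270, 22 segment(s) drawn

Segment lengths:
  seg 1: (0,0) -> (0,6), length = 6
  seg 2: (0,6) -> (-18,6), length = 18
  seg 3: (-18,6) -> (-29,6), length = 11
  seg 4: (-29,6) -> (-45,6), length = 16
  seg 5: (-45,6) -> (-63,6), length = 18
  seg 6: (-63,6) -> (-74,6), length = 11
  seg 7: (-74,6) -> (-90,6), length = 16
  seg 8: (-90,6) -> (-108,6), length = 18
  seg 9: (-108,6) -> (-119,6), length = 11
  seg 10: (-119,6) -> (-135,6), length = 16
  seg 11: (-135,6) -> (-153,6), length = 18
  seg 12: (-153,6) -> (-164,6), length = 11
  seg 13: (-164,6) -> (-180,6), length = 16
  seg 14: (-180,6) -> (-198,6), length = 18
  seg 15: (-198,6) -> (-209,6), length = 11
  seg 16: (-209,6) -> (-225,6), length = 16
  seg 17: (-225,6) -> (-243,6), length = 18
  seg 18: (-243,6) -> (-254,6), length = 11
  seg 19: (-254,6) -> (-270,6), length = 16
  seg 20: (-270,6) -> (-288,6), length = 18
  seg 21: (-288,6) -> (-293,6), length = 5
  seg 22: (-293,6) -> (-293,-9), length = 15
Total = 314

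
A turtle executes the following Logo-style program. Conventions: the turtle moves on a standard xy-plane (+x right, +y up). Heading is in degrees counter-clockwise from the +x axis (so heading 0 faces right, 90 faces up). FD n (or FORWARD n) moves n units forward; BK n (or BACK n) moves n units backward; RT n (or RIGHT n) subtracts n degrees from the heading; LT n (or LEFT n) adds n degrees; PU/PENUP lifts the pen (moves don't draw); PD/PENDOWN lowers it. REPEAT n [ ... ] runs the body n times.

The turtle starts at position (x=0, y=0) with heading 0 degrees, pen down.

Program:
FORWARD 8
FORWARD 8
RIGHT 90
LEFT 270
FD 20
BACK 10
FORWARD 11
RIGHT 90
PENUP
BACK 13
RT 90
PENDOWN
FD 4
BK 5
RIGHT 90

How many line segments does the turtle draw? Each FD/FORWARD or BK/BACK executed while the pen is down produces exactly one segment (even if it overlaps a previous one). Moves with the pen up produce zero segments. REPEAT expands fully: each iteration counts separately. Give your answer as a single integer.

Executing turtle program step by step:
Start: pos=(0,0), heading=0, pen down
FD 8: (0,0) -> (8,0) [heading=0, draw]
FD 8: (8,0) -> (16,0) [heading=0, draw]
RT 90: heading 0 -> 270
LT 270: heading 270 -> 180
FD 20: (16,0) -> (-4,0) [heading=180, draw]
BK 10: (-4,0) -> (6,0) [heading=180, draw]
FD 11: (6,0) -> (-5,0) [heading=180, draw]
RT 90: heading 180 -> 90
PU: pen up
BK 13: (-5,0) -> (-5,-13) [heading=90, move]
RT 90: heading 90 -> 0
PD: pen down
FD 4: (-5,-13) -> (-1,-13) [heading=0, draw]
BK 5: (-1,-13) -> (-6,-13) [heading=0, draw]
RT 90: heading 0 -> 270
Final: pos=(-6,-13), heading=270, 7 segment(s) drawn
Segments drawn: 7

Answer: 7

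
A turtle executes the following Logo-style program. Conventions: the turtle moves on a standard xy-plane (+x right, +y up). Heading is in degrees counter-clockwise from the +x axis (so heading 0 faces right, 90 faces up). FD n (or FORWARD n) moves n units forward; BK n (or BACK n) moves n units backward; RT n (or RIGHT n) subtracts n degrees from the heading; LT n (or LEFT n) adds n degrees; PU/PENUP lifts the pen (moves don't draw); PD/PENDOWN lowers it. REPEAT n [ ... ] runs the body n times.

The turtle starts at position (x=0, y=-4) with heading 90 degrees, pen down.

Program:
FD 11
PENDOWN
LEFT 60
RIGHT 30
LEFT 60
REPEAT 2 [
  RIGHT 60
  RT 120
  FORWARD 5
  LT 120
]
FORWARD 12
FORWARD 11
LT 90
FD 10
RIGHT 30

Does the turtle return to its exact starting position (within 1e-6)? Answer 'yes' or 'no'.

Answer: no

Derivation:
Executing turtle program step by step:
Start: pos=(0,-4), heading=90, pen down
FD 11: (0,-4) -> (0,7) [heading=90, draw]
PD: pen down
LT 60: heading 90 -> 150
RT 30: heading 150 -> 120
LT 60: heading 120 -> 180
REPEAT 2 [
  -- iteration 1/2 --
  RT 60: heading 180 -> 120
  RT 120: heading 120 -> 0
  FD 5: (0,7) -> (5,7) [heading=0, draw]
  LT 120: heading 0 -> 120
  -- iteration 2/2 --
  RT 60: heading 120 -> 60
  RT 120: heading 60 -> 300
  FD 5: (5,7) -> (7.5,2.67) [heading=300, draw]
  LT 120: heading 300 -> 60
]
FD 12: (7.5,2.67) -> (13.5,13.062) [heading=60, draw]
FD 11: (13.5,13.062) -> (19,22.588) [heading=60, draw]
LT 90: heading 60 -> 150
FD 10: (19,22.588) -> (10.34,27.588) [heading=150, draw]
RT 30: heading 150 -> 120
Final: pos=(10.34,27.588), heading=120, 6 segment(s) drawn

Start position: (0, -4)
Final position: (10.34, 27.588)
Distance = 33.238; >= 1e-6 -> NOT closed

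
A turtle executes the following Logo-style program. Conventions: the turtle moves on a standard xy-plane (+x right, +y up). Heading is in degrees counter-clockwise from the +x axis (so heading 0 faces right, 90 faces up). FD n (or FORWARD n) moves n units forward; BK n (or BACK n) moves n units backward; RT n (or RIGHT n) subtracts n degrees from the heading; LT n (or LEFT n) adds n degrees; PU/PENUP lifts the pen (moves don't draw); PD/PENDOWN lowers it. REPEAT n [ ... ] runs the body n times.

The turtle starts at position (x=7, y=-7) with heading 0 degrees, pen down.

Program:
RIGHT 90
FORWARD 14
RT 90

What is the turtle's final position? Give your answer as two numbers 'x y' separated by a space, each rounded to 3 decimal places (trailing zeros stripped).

Answer: 7 -21

Derivation:
Executing turtle program step by step:
Start: pos=(7,-7), heading=0, pen down
RT 90: heading 0 -> 270
FD 14: (7,-7) -> (7,-21) [heading=270, draw]
RT 90: heading 270 -> 180
Final: pos=(7,-21), heading=180, 1 segment(s) drawn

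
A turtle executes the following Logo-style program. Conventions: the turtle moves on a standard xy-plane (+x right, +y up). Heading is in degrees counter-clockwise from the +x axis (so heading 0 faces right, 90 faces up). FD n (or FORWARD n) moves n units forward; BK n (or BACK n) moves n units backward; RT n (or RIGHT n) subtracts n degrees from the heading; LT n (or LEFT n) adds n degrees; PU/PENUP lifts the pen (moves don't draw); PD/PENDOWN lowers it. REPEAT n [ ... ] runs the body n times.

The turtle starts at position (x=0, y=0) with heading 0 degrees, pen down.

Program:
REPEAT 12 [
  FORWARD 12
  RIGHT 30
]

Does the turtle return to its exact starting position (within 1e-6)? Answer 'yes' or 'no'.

Answer: yes

Derivation:
Executing turtle program step by step:
Start: pos=(0,0), heading=0, pen down
REPEAT 12 [
  -- iteration 1/12 --
  FD 12: (0,0) -> (12,0) [heading=0, draw]
  RT 30: heading 0 -> 330
  -- iteration 2/12 --
  FD 12: (12,0) -> (22.392,-6) [heading=330, draw]
  RT 30: heading 330 -> 300
  -- iteration 3/12 --
  FD 12: (22.392,-6) -> (28.392,-16.392) [heading=300, draw]
  RT 30: heading 300 -> 270
  -- iteration 4/12 --
  FD 12: (28.392,-16.392) -> (28.392,-28.392) [heading=270, draw]
  RT 30: heading 270 -> 240
  -- iteration 5/12 --
  FD 12: (28.392,-28.392) -> (22.392,-38.785) [heading=240, draw]
  RT 30: heading 240 -> 210
  -- iteration 6/12 --
  FD 12: (22.392,-38.785) -> (12,-44.785) [heading=210, draw]
  RT 30: heading 210 -> 180
  -- iteration 7/12 --
  FD 12: (12,-44.785) -> (0,-44.785) [heading=180, draw]
  RT 30: heading 180 -> 150
  -- iteration 8/12 --
  FD 12: (0,-44.785) -> (-10.392,-38.785) [heading=150, draw]
  RT 30: heading 150 -> 120
  -- iteration 9/12 --
  FD 12: (-10.392,-38.785) -> (-16.392,-28.392) [heading=120, draw]
  RT 30: heading 120 -> 90
  -- iteration 10/12 --
  FD 12: (-16.392,-28.392) -> (-16.392,-16.392) [heading=90, draw]
  RT 30: heading 90 -> 60
  -- iteration 11/12 --
  FD 12: (-16.392,-16.392) -> (-10.392,-6) [heading=60, draw]
  RT 30: heading 60 -> 30
  -- iteration 12/12 --
  FD 12: (-10.392,-6) -> (0,0) [heading=30, draw]
  RT 30: heading 30 -> 0
]
Final: pos=(0,0), heading=0, 12 segment(s) drawn

Start position: (0, 0)
Final position: (0, 0)
Distance = 0; < 1e-6 -> CLOSED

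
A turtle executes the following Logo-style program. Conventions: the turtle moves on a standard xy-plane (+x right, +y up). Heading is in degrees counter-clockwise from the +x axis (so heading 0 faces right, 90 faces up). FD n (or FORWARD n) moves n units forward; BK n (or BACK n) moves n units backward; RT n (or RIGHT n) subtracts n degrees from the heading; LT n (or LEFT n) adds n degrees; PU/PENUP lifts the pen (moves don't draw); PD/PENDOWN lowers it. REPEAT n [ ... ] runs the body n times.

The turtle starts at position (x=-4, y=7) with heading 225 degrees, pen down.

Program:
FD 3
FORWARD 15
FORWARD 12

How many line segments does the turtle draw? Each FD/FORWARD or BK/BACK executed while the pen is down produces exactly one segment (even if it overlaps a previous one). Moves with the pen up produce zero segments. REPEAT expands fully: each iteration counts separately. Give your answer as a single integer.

Executing turtle program step by step:
Start: pos=(-4,7), heading=225, pen down
FD 3: (-4,7) -> (-6.121,4.879) [heading=225, draw]
FD 15: (-6.121,4.879) -> (-16.728,-5.728) [heading=225, draw]
FD 12: (-16.728,-5.728) -> (-25.213,-14.213) [heading=225, draw]
Final: pos=(-25.213,-14.213), heading=225, 3 segment(s) drawn
Segments drawn: 3

Answer: 3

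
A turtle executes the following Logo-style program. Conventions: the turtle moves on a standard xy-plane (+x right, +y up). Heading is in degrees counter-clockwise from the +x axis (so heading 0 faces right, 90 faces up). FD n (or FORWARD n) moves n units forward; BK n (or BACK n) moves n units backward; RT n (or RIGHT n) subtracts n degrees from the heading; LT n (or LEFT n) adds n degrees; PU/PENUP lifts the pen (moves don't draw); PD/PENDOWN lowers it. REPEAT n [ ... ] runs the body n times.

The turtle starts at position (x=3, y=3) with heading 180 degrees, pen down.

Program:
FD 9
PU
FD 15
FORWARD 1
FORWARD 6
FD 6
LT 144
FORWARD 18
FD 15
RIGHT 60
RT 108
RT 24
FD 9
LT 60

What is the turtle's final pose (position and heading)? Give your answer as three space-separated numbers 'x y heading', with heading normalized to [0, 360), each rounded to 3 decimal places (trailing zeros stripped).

Executing turtle program step by step:
Start: pos=(3,3), heading=180, pen down
FD 9: (3,3) -> (-6,3) [heading=180, draw]
PU: pen up
FD 15: (-6,3) -> (-21,3) [heading=180, move]
FD 1: (-21,3) -> (-22,3) [heading=180, move]
FD 6: (-22,3) -> (-28,3) [heading=180, move]
FD 6: (-28,3) -> (-34,3) [heading=180, move]
LT 144: heading 180 -> 324
FD 18: (-34,3) -> (-19.438,-7.58) [heading=324, move]
FD 15: (-19.438,-7.58) -> (-7.302,-16.397) [heading=324, move]
RT 60: heading 324 -> 264
RT 108: heading 264 -> 156
RT 24: heading 156 -> 132
FD 9: (-7.302,-16.397) -> (-13.325,-9.709) [heading=132, move]
LT 60: heading 132 -> 192
Final: pos=(-13.325,-9.709), heading=192, 1 segment(s) drawn

Answer: -13.325 -9.709 192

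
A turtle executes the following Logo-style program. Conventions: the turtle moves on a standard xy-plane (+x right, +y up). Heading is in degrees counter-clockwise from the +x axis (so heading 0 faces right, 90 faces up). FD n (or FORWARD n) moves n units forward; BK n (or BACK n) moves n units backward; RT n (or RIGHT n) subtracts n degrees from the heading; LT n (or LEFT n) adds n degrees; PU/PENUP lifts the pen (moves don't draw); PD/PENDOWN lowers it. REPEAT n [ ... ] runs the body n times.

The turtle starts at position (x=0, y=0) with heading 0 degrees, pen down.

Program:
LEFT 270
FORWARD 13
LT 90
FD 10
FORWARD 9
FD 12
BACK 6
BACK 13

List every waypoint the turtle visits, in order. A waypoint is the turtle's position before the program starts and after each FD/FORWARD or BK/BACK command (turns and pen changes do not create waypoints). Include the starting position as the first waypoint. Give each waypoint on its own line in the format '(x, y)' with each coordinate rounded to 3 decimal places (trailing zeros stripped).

Answer: (0, 0)
(0, -13)
(10, -13)
(19, -13)
(31, -13)
(25, -13)
(12, -13)

Derivation:
Executing turtle program step by step:
Start: pos=(0,0), heading=0, pen down
LT 270: heading 0 -> 270
FD 13: (0,0) -> (0,-13) [heading=270, draw]
LT 90: heading 270 -> 0
FD 10: (0,-13) -> (10,-13) [heading=0, draw]
FD 9: (10,-13) -> (19,-13) [heading=0, draw]
FD 12: (19,-13) -> (31,-13) [heading=0, draw]
BK 6: (31,-13) -> (25,-13) [heading=0, draw]
BK 13: (25,-13) -> (12,-13) [heading=0, draw]
Final: pos=(12,-13), heading=0, 6 segment(s) drawn
Waypoints (7 total):
(0, 0)
(0, -13)
(10, -13)
(19, -13)
(31, -13)
(25, -13)
(12, -13)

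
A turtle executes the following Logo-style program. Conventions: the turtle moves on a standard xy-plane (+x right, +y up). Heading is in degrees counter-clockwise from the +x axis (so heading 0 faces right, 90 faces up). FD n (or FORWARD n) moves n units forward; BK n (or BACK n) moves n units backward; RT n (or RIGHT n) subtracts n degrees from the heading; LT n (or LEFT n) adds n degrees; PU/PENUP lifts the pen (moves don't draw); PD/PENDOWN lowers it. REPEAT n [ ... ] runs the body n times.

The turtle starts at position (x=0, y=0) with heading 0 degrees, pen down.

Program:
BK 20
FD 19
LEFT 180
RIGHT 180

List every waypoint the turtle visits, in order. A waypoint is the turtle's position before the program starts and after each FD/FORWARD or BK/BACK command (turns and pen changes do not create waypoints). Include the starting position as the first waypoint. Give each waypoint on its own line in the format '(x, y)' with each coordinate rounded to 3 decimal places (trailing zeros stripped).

Answer: (0, 0)
(-20, 0)
(-1, 0)

Derivation:
Executing turtle program step by step:
Start: pos=(0,0), heading=0, pen down
BK 20: (0,0) -> (-20,0) [heading=0, draw]
FD 19: (-20,0) -> (-1,0) [heading=0, draw]
LT 180: heading 0 -> 180
RT 180: heading 180 -> 0
Final: pos=(-1,0), heading=0, 2 segment(s) drawn
Waypoints (3 total):
(0, 0)
(-20, 0)
(-1, 0)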